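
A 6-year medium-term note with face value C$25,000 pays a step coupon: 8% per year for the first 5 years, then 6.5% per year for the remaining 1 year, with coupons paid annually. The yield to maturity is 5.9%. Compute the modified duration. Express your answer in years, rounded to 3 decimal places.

4.756 years

Periodic yield y = 0.059. First find Macaulay duration:
  t   CF        PV=CF/(1+0.059)^t    t·PV
  1     2,000.00     1,888.5741     1,888.5741
  2     2,000.00     1,783.3561     3,566.7122
  3     2,000.00     1,684.0001     5,052.0003
  4     2,000.00     1,590.1795     6,360.7181
  5     2,000.00     1,501.5859     7,507.9297
  6    26,625.00    18,876.1689   113,257.0137
  Σ                 27,323.8648   137,632.9482
P = 27,323.8648; Macaulay duration = 137,632.9482 / 27,323.8648 = 5.03710 years.
Modified duration = D_Mac / (1 + y) = 5.03710 / 1.059 = 4.75647 years.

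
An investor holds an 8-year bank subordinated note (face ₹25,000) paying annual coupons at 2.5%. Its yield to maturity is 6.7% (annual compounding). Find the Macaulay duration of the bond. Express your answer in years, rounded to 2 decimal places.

7.22 years

Periodic yield y = 0.067. Discount each cash flow and weight by its year:
  t   CF        PV=CF/(1+0.067)^t    t·PV
  1       625.00       585.7545       585.7545
  2       625.00       548.9732     1,097.9465
  3       625.00       514.5016     1,543.5049
  4       625.00       482.1946     1,928.7784
  5       625.00       451.9162     2,259.5811
  6       625.00       423.5391     2,541.2345
  7       625.00       396.9439     2,778.6070
  8    25,625.00    15,252.7629   122,022.1030
  Σ                 18,656.5860   134,757.5098
Price P = Σ PV = 18,656.5860.
Macaulay duration = Σ(t·PV) / P = 134,757.5098 / 18,656.5860 = 7.22305 years.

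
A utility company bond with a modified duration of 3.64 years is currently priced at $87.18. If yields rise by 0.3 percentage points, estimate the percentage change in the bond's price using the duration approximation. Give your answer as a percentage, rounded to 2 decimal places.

Duration approximation: ΔP/P ≈ -D_mod · Δy = -3.64 × (+0.003) = -0.010920.
As a percentage: -1.0920%.

-1.09%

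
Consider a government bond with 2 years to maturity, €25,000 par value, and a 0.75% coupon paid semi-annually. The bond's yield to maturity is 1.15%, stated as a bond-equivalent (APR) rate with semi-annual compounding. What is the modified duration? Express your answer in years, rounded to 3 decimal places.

Periodic yield y = 0.00575. First find Macaulay duration:
  t   CF        PV=CF/(1+0.00575)^t    t·PV
  1        93.75        93.2140        93.2140
  2        93.75        92.6811       185.3622
  3        93.75        92.1512       276.4537
  4    25,093.75    24,524.7959    98,099.1836
  Σ                 24,802.8423    98,654.2136
P = 24,802.8423; Macaulay duration = 98,654.2136 / 24,802.8423 = 3.97754 half-year periods = 1.98877 years.
Modified duration = D_Mac / (1 + y) = 1.98877 / 1.00575 = 1.97740 years.

1.977 years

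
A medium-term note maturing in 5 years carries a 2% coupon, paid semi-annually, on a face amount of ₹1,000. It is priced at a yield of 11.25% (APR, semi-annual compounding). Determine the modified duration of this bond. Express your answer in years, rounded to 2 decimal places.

4.47 years

Periodic yield y = 0.05625. First find Macaulay duration:
  t   CF        PV=CF/(1+0.05625)^t    t·PV
  1        10.00         9.4675         9.4675
  2        10.00         8.9633        17.9265
  3        10.00         8.4859        25.4578
  4        10.00         8.0340        32.1361
  5        10.00         7.6062        38.0309
  6        10.00         7.2011        43.2067
  7        10.00         6.8176        47.7234
  8        10.00         6.4546        51.6364
  9        10.00         6.1108        54.9974
  10    1,010.00       584.3246     5,843.2458
  Σ                    653.4656     6,163.8284
P = 653.4656; Macaulay duration = 6,163.8284 / 653.4656 = 9.43252 half-year periods = 4.71626 years.
Modified duration = D_Mac / (1 + y) = 4.71626 / 1.05625 = 4.46510 years.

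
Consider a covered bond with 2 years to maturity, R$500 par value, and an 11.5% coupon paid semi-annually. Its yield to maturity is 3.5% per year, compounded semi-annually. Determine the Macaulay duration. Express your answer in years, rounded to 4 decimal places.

1.8547 years

Periodic yield y = 0.0175. Discount each cash flow and weight by its period:
  t   CF        PV=CF/(1+0.0175)^t    t·PV
  1        28.75        28.2555        28.2555
  2        28.75        27.7696        55.5391
  3        28.75        27.2920        81.8759
  4       528.75       493.3018     1,973.2072
  Σ                    576.6189     2,138.8777
Price P = Σ PV = 576.6189.
Macaulay duration = Σ(t·PV) / P = 2,138.8777 / 576.6189 = 3.70934 half-year periods.
In years: 3.70934 / 2 = 1.85467 years.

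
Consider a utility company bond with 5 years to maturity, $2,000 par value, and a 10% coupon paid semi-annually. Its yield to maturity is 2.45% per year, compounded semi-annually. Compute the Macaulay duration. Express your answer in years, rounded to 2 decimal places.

4.20 years

Periodic yield y = 0.01225. Discount each cash flow and weight by its period:
  t   CF        PV=CF/(1+0.01225)^t    t·PV
  1       100.00        98.7898        98.7898
  2       100.00        97.5943       195.1886
  3       100.00        96.4132       289.2397
  4       100.00        95.2465       380.9859
  5       100.00        94.0938       470.4691
  6       100.00        92.9551       557.7307
  7       100.00        91.8302       642.8114
  8       100.00        90.7189       725.7511
  9       100.00        89.6210       806.5893
  10    2,100.00     1,859.2656    18,592.6563
  Σ                  2,706.5285    22,760.2117
Price P = Σ PV = 2,706.5285.
Macaulay duration = Σ(t·PV) / P = 22,760.2117 / 2,706.5285 = 8.40937 half-year periods.
In years: 8.40937 / 2 = 4.20469 years.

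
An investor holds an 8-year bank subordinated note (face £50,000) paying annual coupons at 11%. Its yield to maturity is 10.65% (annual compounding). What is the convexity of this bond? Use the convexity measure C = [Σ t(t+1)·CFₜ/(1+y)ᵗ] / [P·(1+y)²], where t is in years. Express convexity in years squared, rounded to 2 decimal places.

With y = 0.1065:
  t   CF        PV=CF/(1+0.1065)^t    t·PV        t(t+1)·PV
  1     5,500.00     4,970.6281     4,970.6281       9,941.2562
  2     5,500.00     4,492.2080     8,984.4159      26,953.2478
  3     5,500.00     4,059.8355    12,179.5064      48,718.0258
  4     5,500.00     3,669.0786    14,676.3144      73,381.5722
  5     5,500.00     3,315.9319    16,579.6593      99,477.9559
  6     5,500.00     2,996.7753    17,980.6518     125,864.5624
  7     5,500.00     2,708.3374    18,958.3616     151,666.8925
  8    55,500.00    24,699.1289   197,593.0314   1,778,337.2824
  Σ                 50,911.9236   291,922.5689   2,314,340.7952
P = 50,911.9236.
Convexity = Σ t(t+1)·PV / [P·(1+y)²] = 2,314,340.7952 / (50,911.9236 × 1.224342) = 37.12829.

37.13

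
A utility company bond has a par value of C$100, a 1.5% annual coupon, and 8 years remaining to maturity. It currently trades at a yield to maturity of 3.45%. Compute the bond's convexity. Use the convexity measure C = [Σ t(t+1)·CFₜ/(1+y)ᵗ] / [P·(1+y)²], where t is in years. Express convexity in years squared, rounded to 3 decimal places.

62.397

With y = 0.0345:
  t   CF        PV=CF/(1+0.0345)^t    t·PV        t(t+1)·PV
  1         1.50         1.4500         1.4500           2.9000
  2         1.50         1.4016         2.8032           8.4097
  3         1.50         1.3549         4.0646          16.2585
  4         1.50         1.3097         5.2388          26.1938
  5         1.50         1.2660         6.3301          37.9804
  6         1.50         1.2238         7.3428          51.3993
  7         1.50         1.1830         8.2809          66.2469
  8       101.50        77.3788       619.0305       5,571.2748
  Σ                     86.5678       654.5409       5,780.6635
P = 86.5678.
Convexity = Σ t(t+1)·PV / [P·(1+y)²] = 5,780.6635 / (86.5678 × 1.070190) = 62.39653.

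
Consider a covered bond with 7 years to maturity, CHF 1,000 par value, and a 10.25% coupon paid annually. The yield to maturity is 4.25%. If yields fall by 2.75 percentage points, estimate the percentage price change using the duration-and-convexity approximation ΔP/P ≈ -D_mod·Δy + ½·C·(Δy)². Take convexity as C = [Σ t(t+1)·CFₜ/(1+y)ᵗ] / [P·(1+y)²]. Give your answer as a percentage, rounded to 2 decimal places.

+16.14%

With y = 0.0425:
  t   CF        PV=CF/(1+0.0425)^t    t·PV        t(t+1)·PV
  1       102.50        98.3213        98.3213         196.6427
  2       102.50        94.3130       188.6261         565.8782
  3       102.50        90.4681       271.4044       1,085.6177
  4       102.50        86.7800       347.1200       1,735.5999
  5       102.50        83.2422       416.2110       2,497.2660
  6       102.50        79.8486       479.0918       3,353.6426
  7     1,102.50       823.8462     5,766.9235      46,135.3882
  Σ                  1,356.8196     7,567.6981      55,570.0353
P = 1,356.8196; D_Mac = 5.57753 yrs; D_mod = 5.35015 yrs; C = 37.68482.
Duration effect: -5.35015 × (-0.0275) = +0.147129
Convexity effect: 0.5 × 37.68482 × (-0.0275)² = +0.0142496
ΔP/P ≈ +0.147129 + 0.0142496 = +0.161379 = +16.1379%.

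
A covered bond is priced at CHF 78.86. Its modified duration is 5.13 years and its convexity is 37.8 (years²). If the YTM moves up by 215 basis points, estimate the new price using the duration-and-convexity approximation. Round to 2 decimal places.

Duration effect: -D_mod·Δy = -5.13 × (+0.0215) = -0.110295
Convexity effect: ½·C·(Δy)² = 0.5 × 37.8 × (0.0215)² = +0.008736525
ΔP/P ≈ -0.110295 + 0.008736525 = -0.101558475
New price ≈ 78.86 × (1 - 0.101558475) = 70.8510986615.

CHF 70.85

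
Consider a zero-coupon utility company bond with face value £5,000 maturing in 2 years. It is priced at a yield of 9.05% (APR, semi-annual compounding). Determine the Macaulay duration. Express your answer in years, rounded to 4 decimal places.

2.0000 years

A zero-coupon bond has a single cash flow at maturity, so its Macaulay duration equals its maturity: 2 years.
(Equivalently: 4 semi-annual periods ÷ 2 = 2 years.)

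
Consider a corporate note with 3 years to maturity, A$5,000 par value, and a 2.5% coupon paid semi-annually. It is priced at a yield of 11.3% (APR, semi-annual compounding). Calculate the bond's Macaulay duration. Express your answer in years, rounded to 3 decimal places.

Periodic yield y = 0.0565. Discount each cash flow and weight by its period:
  t   CF        PV=CF/(1+0.0565)^t    t·PV
  1        62.50        59.1576        59.1576
  2        62.50        55.9939       111.9879
  3        62.50        52.9995       158.9984
  4        62.50        50.1651       200.6606
  5        62.50        47.4824       237.4119
  6     5,062.50     3,640.3910    21,842.3458
  Σ                  3,906.1895    22,610.5621
Price P = Σ PV = 3,906.1895.
Macaulay duration = Σ(t·PV) / P = 22,610.5621 / 3,906.1895 = 5.78839 half-year periods.
In years: 5.78839 / 2 = 2.89420 years.

2.894 years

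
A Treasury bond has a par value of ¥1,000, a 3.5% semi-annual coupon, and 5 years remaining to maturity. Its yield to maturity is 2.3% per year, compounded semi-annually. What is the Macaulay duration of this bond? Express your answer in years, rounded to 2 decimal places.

4.64 years

Periodic yield y = 0.0115. Discount each cash flow and weight by its period:
  t   CF        PV=CF/(1+0.0115)^t    t·PV
  1        17.50        17.3010        17.3010
  2        17.50        17.1043        34.2087
  3        17.50        16.9099        50.7296
  4        17.50        16.7176        66.8705
  5        17.50        16.5276        82.6378
  6        17.50        16.3396        98.0379
  7        17.50        16.1539       113.0772
  8        17.50        15.9702       127.7618
  9        17.50        15.7887       142.0979
  10    1,017.50       907.5604     9,075.6042
  Σ                  1,056.3732     9,808.3265
Price P = Σ PV = 1,056.3732.
Macaulay duration = Σ(t·PV) / P = 9,808.3265 / 1,056.3732 = 9.28491 half-year periods.
In years: 9.28491 / 2 = 4.64245 years.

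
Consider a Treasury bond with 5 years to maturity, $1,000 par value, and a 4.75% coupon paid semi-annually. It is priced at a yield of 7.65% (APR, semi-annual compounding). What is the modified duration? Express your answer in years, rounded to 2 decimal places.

4.31 years

Periodic yield y = 0.03825. First find Macaulay duration:
  t   CF        PV=CF/(1+0.03825)^t    t·PV
  1        23.75        22.8750        22.8750
  2        23.75        22.0323        44.0646
  3        23.75        21.2206        63.6618
  4        23.75        20.4388        81.7553
  5        23.75        19.6858        98.4292
  6        23.75        18.9606       113.7636
  7        23.75        18.2621       127.8345
  8        23.75        17.5893       140.7143
  9        23.75        16.9413       152.4715
  10    1,023.75       703.3549     7,033.5490
  Σ                    881.3607     7,879.1187
P = 881.3607; Macaulay duration = 7,879.1187 / 881.3607 = 8.93972 half-year periods = 4.46986 years.
Modified duration = D_Mac / (1 + y) = 4.46986 / 1.03825 = 4.30519 years.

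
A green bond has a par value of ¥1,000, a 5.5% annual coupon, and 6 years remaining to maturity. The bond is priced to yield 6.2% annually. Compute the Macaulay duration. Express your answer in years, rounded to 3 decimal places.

5.256 years

Periodic yield y = 0.062. Discount each cash flow and weight by its year:
  t   CF        PV=CF/(1+0.062)^t    t·PV
  1        55.00        51.7891        51.7891
  2        55.00        48.7656        97.5312
  3        55.00        45.9187       137.7560
  4        55.00        43.2379       172.9516
  5        55.00        40.7137       203.5683
  6     1,055.00       735.3691     4,412.2144
  Σ                    965.7940     5,075.8106
Price P = Σ PV = 965.7940.
Macaulay duration = Σ(t·PV) / P = 5,075.8106 / 965.7940 = 5.25558 years.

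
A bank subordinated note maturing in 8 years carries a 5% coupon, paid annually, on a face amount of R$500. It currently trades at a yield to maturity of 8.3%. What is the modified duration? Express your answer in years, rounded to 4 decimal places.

Periodic yield y = 0.083. First find Macaulay duration:
  t   CF        PV=CF/(1+0.083)^t    t·PV
  1        25.00        23.0840        23.0840
  2        25.00        21.3149        42.6298
  3        25.00        19.6813        59.0440
  4        25.00        18.1730        72.6919
  5        25.00        16.7802        83.9011
  6        25.00        15.4942        92.9652
  7        25.00        14.3067       100.1472
  8       525.00       277.4161     2,219.3287
  Σ                    406.2505     2,693.7920
P = 406.2505; Macaulay duration = 2,693.7920 / 406.2505 = 6.63086 years.
Modified duration = D_Mac / (1 + y) = 6.63086 / 1.083 = 6.12268 years.

6.1227 years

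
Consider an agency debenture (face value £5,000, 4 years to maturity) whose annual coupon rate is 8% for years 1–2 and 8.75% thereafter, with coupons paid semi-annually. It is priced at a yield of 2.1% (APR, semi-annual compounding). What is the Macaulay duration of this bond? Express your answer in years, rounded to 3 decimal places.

Periodic yield y = 0.0105. Discount each cash flow and weight by its period:
  t   CF        PV=CF/(1+0.0105)^t    t·PV
  1       200.00       197.9218       197.9218
  2       200.00       195.8652       391.7305
  3       200.00       193.8300       581.4901
  4       200.00       191.8160       767.2638
  5       218.75       207.6187     1,038.0935
  6       218.75       205.4614     1,232.7681
  7       218.75       203.3264     1,423.2850
  8     5,218.75     4,800.3837    38,403.0694
  Σ                  6,196.2232    44,035.6222
Price P = Σ PV = 6,196.2232.
Macaulay duration = Σ(t·PV) / P = 44,035.6222 / 6,196.2232 = 7.10685 half-year periods.
In years: 7.10685 / 2 = 3.55342 years.

3.553 years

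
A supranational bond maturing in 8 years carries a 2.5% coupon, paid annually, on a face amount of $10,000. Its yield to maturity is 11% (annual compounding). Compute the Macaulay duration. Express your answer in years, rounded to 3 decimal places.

7.076 years

Periodic yield y = 0.11. Discount each cash flow and weight by its year:
  t   CF        PV=CF/(1+0.11)^t    t·PV
  1       250.00       225.2252       225.2252
  2       250.00       202.9056       405.8112
  3       250.00       182.7978       548.3935
  4       250.00       164.6827       658.7310
  5       250.00       148.3628       741.8142
  6       250.00       133.6602       801.9613
  7       250.00       120.4146       842.9022
  8    10,250.00     4,447.7466    35,581.9727
  Σ                  5,625.7957    39,806.8113
Price P = Σ PV = 5,625.7957.
Macaulay duration = Σ(t·PV) / P = 39,806.8113 / 5,625.7957 = 7.07577 years.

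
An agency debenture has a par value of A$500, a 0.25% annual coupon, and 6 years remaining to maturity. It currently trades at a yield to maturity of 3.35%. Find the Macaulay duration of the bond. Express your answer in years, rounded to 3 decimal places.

5.958 years

Periodic yield y = 0.0335. Discount each cash flow and weight by its year:
  t   CF        PV=CF/(1+0.0335)^t    t·PV
  1         1.25         1.2095         1.2095
  2         1.25         1.1703         2.3406
  3         1.25         1.1323         3.3970
  4         1.25         1.0956         4.3826
  5         1.25         1.0601         5.3006
  6       501.25       411.3311     2,467.9863
  Σ                    416.9989     2,484.6166
Price P = Σ PV = 416.9989.
Macaulay duration = Σ(t·PV) / P = 2,484.6166 / 416.9989 = 5.95833 years.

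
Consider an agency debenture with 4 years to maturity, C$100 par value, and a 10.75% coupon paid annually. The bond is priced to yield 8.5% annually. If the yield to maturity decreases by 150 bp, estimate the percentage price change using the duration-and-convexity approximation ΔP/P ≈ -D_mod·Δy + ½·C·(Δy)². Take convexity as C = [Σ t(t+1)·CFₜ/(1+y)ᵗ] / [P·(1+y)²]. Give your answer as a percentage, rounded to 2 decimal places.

+4.96%

With y = 0.085:
  t   CF        PV=CF/(1+0.085)^t    t·PV        t(t+1)·PV
  1        10.75         9.9078         9.9078          19.8157
  2        10.75         9.1316        18.2633          54.7899
  3        10.75         8.4163        25.2488         100.9951
  4       110.75        79.9144       319.6574       1,598.2870
  Σ                    107.3701       373.0773       1,773.8877
P = 107.3701; D_Mac = 3.47469 yrs; D_mod = 3.20248 yrs; C = 14.03406.
Duration effect: -3.20248 × (-0.015) = +0.048037
Convexity effect: 0.5 × 14.03406 × (-0.015)² = +0.0015788
ΔP/P ≈ +0.048037 + 0.0015788 = +0.049616 = +4.9616%.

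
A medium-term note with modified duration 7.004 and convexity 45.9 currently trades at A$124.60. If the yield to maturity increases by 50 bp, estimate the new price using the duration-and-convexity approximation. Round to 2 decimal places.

Duration effect: -D_mod·Δy = -7.004 × (+0.005) = -0.035020
Convexity effect: ½·C·(Δy)² = 0.5 × 45.9 × (0.005)² = +0.00057375
ΔP/P ≈ -0.035020 + 0.00057375 = -0.03444625
New price ≈ 124.60 × (1 - 0.03444625) = 120.30799725.

A$120.31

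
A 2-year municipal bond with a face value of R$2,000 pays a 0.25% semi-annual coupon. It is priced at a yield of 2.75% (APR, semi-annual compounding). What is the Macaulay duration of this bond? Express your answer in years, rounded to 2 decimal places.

Periodic yield y = 0.01375. Discount each cash flow and weight by its period:
  t   CF        PV=CF/(1+0.01375)^t    t·PV
  1         2.50         2.4661         2.4661
  2         2.50         2.4326         4.8653
  3         2.50         2.3996         7.1989
  4     2,002.50     1,896.0468     7,584.1873
  Σ                  1,903.3452     7,598.7176
Price P = Σ PV = 1,903.3452.
Macaulay duration = Σ(t·PV) / P = 7,598.7176 / 1,903.3452 = 3.99230 half-year periods.
In years: 3.99230 / 2 = 1.99615 years.

2.00 years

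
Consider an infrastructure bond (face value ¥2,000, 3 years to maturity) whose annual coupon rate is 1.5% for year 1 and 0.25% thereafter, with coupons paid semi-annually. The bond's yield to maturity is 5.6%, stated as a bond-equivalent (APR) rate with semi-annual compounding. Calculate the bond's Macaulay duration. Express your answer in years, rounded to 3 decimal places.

2.959 years

Periodic yield y = 0.028. Discount each cash flow and weight by its period:
  t   CF        PV=CF/(1+0.028)^t    t·PV
  1        15.00        14.5914        14.5914
  2        15.00        14.1940        28.3880
  3         2.50         2.3012         6.9037
  4         2.50         2.2386         8.9542
  5         2.50         2.1776        10.8879
  6     2,002.50     1,696.7343    10,180.4057
  Σ                  1,732.2371    10,250.1310
Price P = Σ PV = 1,732.2371.
Macaulay duration = Σ(t·PV) / P = 10,250.1310 / 1,732.2371 = 5.91728 half-year periods.
In years: 5.91728 / 2 = 2.95864 years.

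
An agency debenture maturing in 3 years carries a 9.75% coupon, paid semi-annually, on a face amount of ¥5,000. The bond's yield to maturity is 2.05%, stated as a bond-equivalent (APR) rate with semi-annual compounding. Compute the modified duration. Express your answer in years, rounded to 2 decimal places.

Periodic yield y = 0.01025. First find Macaulay duration:
  t   CF        PV=CF/(1+0.01025)^t    t·PV
  1       243.75       241.2769       241.2769
  2       243.75       238.8289       477.6578
  3       243.75       236.4058       709.2173
  4       243.75       234.0072       936.0287
  5       243.75       231.6329     1,158.1647
  6     5,243.75     4,932.5196    29,595.1179
  Σ                  6,114.6714    33,117.4633
P = 6,114.6714; Macaulay duration = 33,117.4633 / 6,114.6714 = 5.41607 half-year periods = 2.70803 years.
Modified duration = D_Mac / (1 + y) = 2.70803 / 1.01025 = 2.68056 years.

2.68 years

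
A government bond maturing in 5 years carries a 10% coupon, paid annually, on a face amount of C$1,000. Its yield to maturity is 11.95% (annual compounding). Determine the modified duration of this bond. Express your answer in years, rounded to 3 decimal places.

3.695 years

Periodic yield y = 0.1195. First find Macaulay duration:
  t   CF        PV=CF/(1+0.1195)^t    t·PV
  1       100.00        89.3256        89.3256
  2       100.00        79.7906       159.5812
  3       100.00        71.2734       213.8203
  4       100.00        63.6654       254.6617
  5     1,100.00       625.5646     3,127.8232
  Σ                    929.6197     3,845.2120
P = 929.6197; Macaulay duration = 3,845.2120 / 929.6197 = 4.13633 years.
Modified duration = D_Mac / (1 + y) = 4.13633 / 1.1195 = 3.69480 years.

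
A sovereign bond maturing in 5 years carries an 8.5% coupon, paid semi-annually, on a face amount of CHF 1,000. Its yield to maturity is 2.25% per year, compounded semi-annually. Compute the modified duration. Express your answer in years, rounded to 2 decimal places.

4.24 years

Periodic yield y = 0.01125. First find Macaulay duration:
  t   CF        PV=CF/(1+0.01125)^t    t·PV
  1        42.50        42.0272        42.0272
  2        42.50        41.5596        83.1193
  3        42.50        41.0973       123.2919
  4        42.50        40.6401       162.5604
  5        42.50        40.1880       200.9399
  6        42.50        39.7409       238.4454
  7        42.50        39.2988       275.0915
  8        42.50        38.8616       310.8928
  9        42.50        38.4293       345.8634
  10    1,042.50       932.1605     9,321.6055
  Σ                  1,294.0033    11,103.8374
P = 1,294.0033; Macaulay duration = 11,103.8374 / 1,294.0033 = 8.58100 half-year periods = 4.29050 years.
Modified duration = D_Mac / (1 + y) = 4.29050 / 1.01125 = 4.24277 years.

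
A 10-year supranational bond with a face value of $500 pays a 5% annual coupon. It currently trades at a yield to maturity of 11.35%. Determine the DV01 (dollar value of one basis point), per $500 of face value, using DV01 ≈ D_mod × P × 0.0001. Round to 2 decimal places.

Periodic yield y = 0.1135.
  t   CF        PV=CF/(1+0.1135)^t    t·PV
  1        25.00        22.4517        22.4517
  2        25.00        20.1632        40.3264
  3        25.00        18.1080        54.3239
  4        25.00        16.2622        65.0488
  5        25.00        14.6046        73.0229
  6        25.00        13.1159        78.6955
  7        25.00        11.7790        82.4530
  8        25.00        10.5784        84.6269
  9        25.00         9.5001        85.5009
  10      525.00       179.1666     1,791.6662
  Σ                    315.7296     2,378.1160
P = 315.7296; D_Mac = 7.53213 yrs; D_mod = 6.76437 yrs.
DV01 ≈ 6.76437 × 315.7296 × 0.0001 = 0.213571.

$0.21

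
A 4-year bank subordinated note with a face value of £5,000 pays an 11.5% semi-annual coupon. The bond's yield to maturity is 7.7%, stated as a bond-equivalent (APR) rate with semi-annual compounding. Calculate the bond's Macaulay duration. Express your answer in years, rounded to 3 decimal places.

3.362 years

Periodic yield y = 0.0385. Discount each cash flow and weight by its period:
  t   CF        PV=CF/(1+0.0385)^t    t·PV
  1       287.50       276.8416       276.8416
  2       287.50       266.5783       533.1567
  3       287.50       256.6956       770.0867
  4       287.50       247.1792       988.7166
  5       287.50       238.0156     1,190.0778
  6       287.50       229.1917     1,375.1501
  7       287.50       220.6949     1,544.8645
  8     5,287.50     3,908.3943    31,267.1546
  Σ                  5,643.5911    37,946.0484
Price P = Σ PV = 5,643.5911.
Macaulay duration = Σ(t·PV) / P = 37,946.0484 / 5,643.5911 = 6.72374 half-year periods.
In years: 6.72374 / 2 = 3.36187 years.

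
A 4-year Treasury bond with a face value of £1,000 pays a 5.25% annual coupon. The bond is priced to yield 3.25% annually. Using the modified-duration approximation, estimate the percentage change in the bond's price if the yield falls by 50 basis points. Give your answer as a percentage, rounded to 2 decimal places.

+1.80%

Periodic yield y = 0.0325. Modified duration first:
  t   CF        PV=CF/(1+0.0325)^t    t·PV
  1        52.50        50.8475        50.8475
  2        52.50        49.2469        98.4939
  3        52.50        47.6968       143.0904
  4     1,052.50       926.1085     3,704.4339
  Σ                  1,073.8997     3,996.8656
P = 1,073.8997; D_Mac = 3.72182 yrs; D_mod = 3.72182/(1+0.0325) = 3.60467 yrs.
ΔP/P ≈ -D_mod · Δy = -3.60467 × (-0.005) = +0.018023 = +1.8023%.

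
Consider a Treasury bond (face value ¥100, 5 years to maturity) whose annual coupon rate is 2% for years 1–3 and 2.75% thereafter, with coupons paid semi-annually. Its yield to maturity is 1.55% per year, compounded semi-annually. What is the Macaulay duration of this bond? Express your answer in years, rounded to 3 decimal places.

4.779 years

Periodic yield y = 0.00775. Discount each cash flow and weight by its period:
  t   CF        PV=CF/(1+0.00775)^t    t·PV
  1        1.000         0.9923         0.9923
  2        1.000         0.9847         1.9694
  3        1.000         0.9771         2.9313
  4        1.000         0.9696         3.8784
  5        1.000         0.9621         4.8107
  6        1.000         0.9547         5.7284
  7        1.375         1.3027         9.1187
  8        1.375         1.2926        10.3412
  9        1.375         1.2827        11.5444
  10     101.375        93.8432       938.4320
  Σ                    103.5618       989.7466
Price P = Σ PV = 103.5618.
Macaulay duration = Σ(t·PV) / P = 989.7466 / 103.5618 = 9.55707 half-year periods.
In years: 9.55707 / 2 = 4.77853 years.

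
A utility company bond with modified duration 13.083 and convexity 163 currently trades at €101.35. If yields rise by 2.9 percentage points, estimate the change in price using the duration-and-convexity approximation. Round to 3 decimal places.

-€31.506

Duration effect: -D_mod·Δy = -13.083 × (+0.029) = -0.379407
Convexity effect: ½·C·(Δy)² = 0.5 × 163 × (0.029)² = +0.0685415
ΔP/P ≈ -0.379407 + 0.0685415 = -0.3108655
ΔP ≈ 101.35 × (-0.3108655) = -31.506218425.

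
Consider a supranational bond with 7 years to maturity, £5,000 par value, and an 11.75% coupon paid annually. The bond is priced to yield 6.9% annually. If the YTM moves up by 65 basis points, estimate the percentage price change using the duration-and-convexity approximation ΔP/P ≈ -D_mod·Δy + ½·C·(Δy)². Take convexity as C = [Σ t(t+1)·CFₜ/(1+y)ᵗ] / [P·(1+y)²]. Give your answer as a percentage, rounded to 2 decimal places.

-3.19%

With y = 0.069:
  t   CF        PV=CF/(1+0.069)^t    t·PV        t(t+1)·PV
  1       587.50       549.5790       549.5790       1,099.1581
  2       587.50       514.1057     1,028.2115       3,084.6345
  3       587.50       480.9221     1,442.7664       5,771.0655
  4       587.50       449.8804     1,799.5215       8,997.6075
  5       587.50       420.8423     2,104.2113      12,625.2678
  6       587.50       393.6784     2,362.0707      16,534.4948
  7     5,587.50     3,502.4634    24,517.2435     196,137.9477
  Σ                  6,311.4714    33,803.6039     244,250.1759
P = 6,311.4714; D_Mac = 5.35590 yrs; D_mod = 5.01020 yrs; C = 33.86483.
Duration effect: -5.01020 × (+0.0065) = -0.032566
Convexity effect: 0.5 × 33.86483 × (0.0065)² = +0.0007154
ΔP/P ≈ -0.032566 + 0.0007154 = -0.031851 = -3.1851%.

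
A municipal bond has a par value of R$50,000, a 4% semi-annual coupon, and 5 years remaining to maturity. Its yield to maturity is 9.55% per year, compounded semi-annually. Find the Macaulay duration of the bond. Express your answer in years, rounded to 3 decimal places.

Periodic yield y = 0.04775. Discount each cash flow and weight by its period:
  t   CF        PV=CF/(1+0.04775)^t    t·PV
  1     1,000.00       954.4262       954.4262
  2     1,000.00       910.9293     1,821.8586
  3     1,000.00       869.4147     2,608.2442
  4     1,000.00       829.7921     3,319.1686
  5     1,000.00       791.9753     3,959.8766
  6     1,000.00       755.8820     4,535.2918
  7     1,000.00       721.4335     5,050.0346
  8     1,000.00       688.5550     5,508.4401
  9     1,000.00       657.1749     5,914.5742
  10   51,000.00    31,988.4709   319,884.7093
  Σ                 39,168.0540   353,556.6241
Price P = Σ PV = 39,168.0540.
Macaulay duration = Σ(t·PV) / P = 353,556.6241 / 39,168.0540 = 9.02666 half-year periods.
In years: 9.02666 / 2 = 4.51333 years.

4.513 years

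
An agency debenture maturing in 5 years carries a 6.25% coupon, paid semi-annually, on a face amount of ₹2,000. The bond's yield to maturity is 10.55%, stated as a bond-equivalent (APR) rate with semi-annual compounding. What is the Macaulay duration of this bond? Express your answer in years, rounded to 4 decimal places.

Periodic yield y = 0.05275. Discount each cash flow and weight by its period:
  t   CF        PV=CF/(1+0.05275)^t    t·PV
  1        62.50        59.3683        59.3683
  2        62.50        56.3936       112.7871
  3        62.50        53.5679       160.7036
  4        62.50        50.8837       203.5350
  5        62.50        48.3341       241.6706
  6        62.50        45.9122       275.4735
  7        62.50        43.6117       305.2821
  8        62.50        41.4265       331.4118
  9        62.50        39.3507       354.1565
  10    2,062.50     1,233.5065    12,335.0654
  Σ                  1,672.3553    14,379.4539
Price P = Σ PV = 1,672.3553.
Macaulay duration = Σ(t·PV) / P = 14,379.4539 / 1,672.3553 = 8.59832 half-year periods.
In years: 8.59832 / 2 = 4.29916 years.

4.2992 years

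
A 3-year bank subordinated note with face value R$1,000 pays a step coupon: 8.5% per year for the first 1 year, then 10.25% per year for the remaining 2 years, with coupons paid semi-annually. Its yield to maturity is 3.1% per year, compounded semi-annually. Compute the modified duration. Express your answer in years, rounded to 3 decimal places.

Periodic yield y = 0.0155. First find Macaulay duration:
  t   CF        PV=CF/(1+0.0155)^t    t·PV
  1        42.50        41.8513        41.8513
  2        42.50        41.2125        82.4250
  3        51.25        48.9389       146.8167
  4        51.25        48.1919       192.7676
  5        51.25        47.4563       237.2817
  6     1,051.25       958.5758     5,751.4546
  Σ                  1,186.2267     6,452.5969
P = 1,186.2267; Macaulay duration = 6,452.5969 / 1,186.2267 = 5.43960 half-year periods = 2.71980 years.
Modified duration = D_Mac / (1 + y) = 2.71980 / 1.0155 = 2.67829 years.

2.678 years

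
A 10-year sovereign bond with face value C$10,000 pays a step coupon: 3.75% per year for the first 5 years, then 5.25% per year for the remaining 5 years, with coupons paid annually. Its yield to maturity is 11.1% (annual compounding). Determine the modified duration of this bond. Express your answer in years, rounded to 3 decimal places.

7.132 years

Periodic yield y = 0.111. First find Macaulay duration:
  t   CF        PV=CF/(1+0.111)^t    t·PV
  1       375.00       337.5338       337.5338
  2       375.00       303.8108       607.6215
  3       375.00       273.4570       820.3711
  4       375.00       246.1359       984.5438
  5       375.00       221.5445     1,107.7225
  6       525.00       279.1740     1,675.0439
  7       525.00       251.2817     1,758.9720
  8       525.00       226.1762     1,809.4093
  9       525.00       203.5789     1,832.2101
  10   10,525.00     3,673.5124    36,735.1244
  Σ                  6,016.2052    47,668.5524
P = 6,016.2052; Macaulay duration = 47,668.5524 / 6,016.2052 = 7.92336 years.
Modified duration = D_Mac / (1 + y) = 7.92336 / 1.111 = 7.13174 years.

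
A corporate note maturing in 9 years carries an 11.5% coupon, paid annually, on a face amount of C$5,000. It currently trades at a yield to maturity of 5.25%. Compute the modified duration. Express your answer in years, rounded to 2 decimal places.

Periodic yield y = 0.0525. First find Macaulay duration:
  t   CF        PV=CF/(1+0.0525)^t    t·PV
  1       575.00       546.3183       546.3183
  2       575.00       519.0673     1,038.1345
  3       575.00       493.1755     1,479.5266
  4       575.00       468.5753     1,874.3013
  5       575.00       445.2022     2,226.0111
  6       575.00       422.9950     2,537.9699
  7       575.00       401.8955     2,813.2683
  8       575.00       381.8484     3,054.7874
  9     5,575.00     3,517.5958    31,658.3620
  Σ                  7,196.6733    47,228.6795
P = 7,196.6733; Macaulay duration = 47,228.6795 / 7,196.6733 = 6.56257 years.
Modified duration = D_Mac / (1 + y) = 6.56257 / 1.0525 = 6.23522 years.

6.24 years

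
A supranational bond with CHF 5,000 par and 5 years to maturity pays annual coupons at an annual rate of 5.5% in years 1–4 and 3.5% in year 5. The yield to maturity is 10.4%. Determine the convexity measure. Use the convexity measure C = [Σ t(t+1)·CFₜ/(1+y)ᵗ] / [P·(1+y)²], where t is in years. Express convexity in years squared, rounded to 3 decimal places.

20.956

With y = 0.104:
  t   CF        PV=CF/(1+0.104)^t    t·PV        t(t+1)·PV
  1       275.00       249.0942       249.0942         498.1884
  2       275.00       225.6288       451.2576       1,353.7728
  3       275.00       204.3739       613.1218       2,452.4870
  4       275.00       185.1213       740.4852       3,702.4261
  5     5,175.00     3,155.4768    15,777.3838      94,664.3031
  Σ                  4,019.6950    17,831.3426     102,671.1774
P = 4,019.6950.
Convexity = Σ t(t+1)·PV / [P·(1+y)²] = 102,671.1774 / (4,019.6950 × 1.218816) = 20.95643.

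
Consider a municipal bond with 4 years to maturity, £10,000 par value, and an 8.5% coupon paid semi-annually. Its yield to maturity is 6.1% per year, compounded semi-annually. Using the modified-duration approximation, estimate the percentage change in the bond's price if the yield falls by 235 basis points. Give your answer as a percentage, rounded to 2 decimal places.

+7.98%

Periodic yield y = 0.0305. Modified duration first:
  t   CF        PV=CF/(1+0.0305)^t    t·PV
  1       425.00       412.4212       412.4212
  2       425.00       400.2146       800.4292
  3       425.00       388.3693     1,165.1080
  4       425.00       376.8747     1,507.4987
  5       425.00       365.7202     1,828.6010
  6       425.00       354.8959     2,129.3753
  7       425.00       344.3919     2,410.7435
  8    10,425.00     8,197.7014    65,581.6111
  Σ                 10,840.5892    75,835.7879
P = 10,840.5892; D_Mac = 6.99554 half-year periods = 3.49777 yrs; D_mod = 3.49777/(1+0.0305) = 3.39425 yrs.
ΔP/P ≈ -D_mod · Δy = -3.39425 × (-0.0235) = +0.079765 = +7.9765%.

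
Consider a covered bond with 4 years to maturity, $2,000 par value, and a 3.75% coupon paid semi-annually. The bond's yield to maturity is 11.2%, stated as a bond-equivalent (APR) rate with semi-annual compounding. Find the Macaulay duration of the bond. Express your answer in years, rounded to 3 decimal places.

Periodic yield y = 0.056. Discount each cash flow and weight by its period:
  t   CF        PV=CF/(1+0.056)^t    t·PV
  1        37.50        35.5114        35.5114
  2        37.50        33.6282        67.2564
  3        37.50        31.8449        95.5346
  4        37.50        30.1561       120.6245
  5        37.50        28.5569       142.7847
  6        37.50        27.0426       162.2553
  7        37.50        25.6085       179.2594
  8     2,037.50     1,317.6081    10,540.8652
  Σ                  1,529.9567    11,344.0915
Price P = Σ PV = 1,529.9567.
Macaulay duration = Σ(t·PV) / P = 11,344.0915 / 1,529.9567 = 7.41465 half-year periods.
In years: 7.41465 / 2 = 3.70732 years.

3.707 years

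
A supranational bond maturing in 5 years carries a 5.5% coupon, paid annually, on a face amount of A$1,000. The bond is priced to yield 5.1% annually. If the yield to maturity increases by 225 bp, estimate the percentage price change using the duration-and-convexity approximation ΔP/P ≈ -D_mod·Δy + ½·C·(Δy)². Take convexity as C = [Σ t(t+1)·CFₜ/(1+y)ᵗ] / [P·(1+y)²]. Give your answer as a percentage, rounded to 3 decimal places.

-9.057%

With y = 0.051:
  t   CF        PV=CF/(1+0.051)^t    t·PV        t(t+1)·PV
  1        55.00        52.3311        52.3311         104.6622
  2        55.00        49.7917        99.5835         298.7504
  3        55.00        47.3756       142.1267         568.5070
  4        55.00        45.0767       180.3067         901.5334
  5     1,055.00       822.6950     4,113.4752      24,680.8512
  Σ                  1,017.2701     4,587.8232      26,554.3042
P = 1,017.2701; D_Mac = 4.50994 yrs; D_mod = 4.29109 yrs; C = 23.63160.
Duration effect: -4.29109 × (+0.0225) = -0.096550
Convexity effect: 0.5 × 23.63160 × (0.0225)² = +0.0059817
ΔP/P ≈ -0.096550 + 0.0059817 = -0.090568 = -9.0568%.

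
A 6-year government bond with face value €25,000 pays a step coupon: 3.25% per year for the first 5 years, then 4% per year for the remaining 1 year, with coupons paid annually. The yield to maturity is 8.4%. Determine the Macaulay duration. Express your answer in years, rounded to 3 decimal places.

5.472 years

Periodic yield y = 0.084. Discount each cash flow and weight by its year:
  t   CF        PV=CF/(1+0.084)^t    t·PV
  1       812.50       749.5387       749.5387
  2       812.50       691.4564     1,382.9128
  3       812.50       637.8749     1,913.6247
  4       812.50       588.4455     2,353.7820
  5       812.50       542.8464     2,714.2320
  6    26,000.00    16,024.9859    96,149.9151
  Σ                 19,235.1478   105,264.0054
Price P = Σ PV = 19,235.1478.
Macaulay duration = Σ(t·PV) / P = 105,264.0054 / 19,235.1478 = 5.47248 years.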